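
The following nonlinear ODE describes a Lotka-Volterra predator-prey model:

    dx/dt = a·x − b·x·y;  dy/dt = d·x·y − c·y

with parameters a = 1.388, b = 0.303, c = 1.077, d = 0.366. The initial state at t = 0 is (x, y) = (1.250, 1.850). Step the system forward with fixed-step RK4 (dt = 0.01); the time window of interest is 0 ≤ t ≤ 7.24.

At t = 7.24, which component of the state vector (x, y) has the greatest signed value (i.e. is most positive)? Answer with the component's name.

largest component: x

t=0.000: state=(1.250, 1.850)
step 1 (dt=0.01): k1=(1.034, -1.146), k2=(1.041, -1.139), k3=(1.041, -1.139), k4=(1.047, -1.132); state += dt/6·(k1+2k2+2k3+k4)
t=0.010: state=(1.260, 1.839)
t=0.020: state=(1.271, 1.827)
t=0.030: state=(1.282, 1.816)
continuing one RK4 step at a time; state shown every 25 steps (Δt=0.25):
t=0.250: state=(1.552, 1.606)
t=0.500: state=(1.958, 1.439)
t=0.750: state=(2.494, 1.346)
t=1.000: state=(3.190, 1.332)
t=1.250: state=(4.070, 1.416)
t=1.500: state=(5.134, 1.647)
t=1.750: state=(6.310, 2.123)
t=2.000: state=(7.368, 3.039)
t=2.250: state=(7.824, 4.685)
t=2.500: state=(7.097, 7.157)
t=2.750: state=(5.285, 9.683)
t=3.000: state=(3.385, 10.963)
t=3.250: state=(2.091, 10.705)
t=3.500: state=(1.369, 9.547)
t=3.750: state=(0.992, 8.110)
t=4.000: state=(0.801, 6.719)
t=4.250: state=(0.714, 5.498)
t=4.500: state=(0.694, 4.478)
t=4.750: state=(0.722, 3.649)
t=5.000: state=(0.795, 2.987)
t=5.250: state=(0.916, 2.467)
t=5.500: state=(1.093, 2.065)
t=5.750: state=(1.338, 1.762)
t=6.000: state=(1.671, 1.543)
t=6.250: state=(2.116, 1.401)
t=6.500: state=(2.700, 1.332)
t=6.750: state=(3.454, 1.347)
t=7.000: state=(4.395, 1.472)
t=7.240: state=(5.462, 1.750)
compare at T: x=5.462, y=1.750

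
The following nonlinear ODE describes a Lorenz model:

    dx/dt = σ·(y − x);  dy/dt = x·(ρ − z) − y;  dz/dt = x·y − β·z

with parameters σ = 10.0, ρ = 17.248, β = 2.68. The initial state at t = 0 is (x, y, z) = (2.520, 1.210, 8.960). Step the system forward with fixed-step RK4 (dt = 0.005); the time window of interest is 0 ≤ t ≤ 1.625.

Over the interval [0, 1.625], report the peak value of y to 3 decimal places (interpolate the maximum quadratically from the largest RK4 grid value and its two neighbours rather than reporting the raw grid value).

t=0.000: state=(2.520, 1.210, 8.960)
step 1 (dt=0.005): k1=(-13.100, 19.676, -20.964), k2=(-12.281, 19.485, -20.740), k3=(-12.306, 19.502, -20.741), k4=(-11.510, 19.323, -20.520); state += dt/6·(k1+2k2+2k3+k4)
t=0.005: state=(2.459, 1.307, 8.856)
t=0.010: state=(2.405, 1.403, 8.755)
t=0.015: state=(2.358, 1.498, 8.655)
continuing one RK4 step at a time; state shown every 20 steps (Δt=0.1):
t=0.100: state=(2.379, 3.095, 7.290)
t=0.200: state=(3.731, 5.726, 6.742)
t=0.300: state=(6.428, 9.807, 8.654)
t=0.400: state=(9.985, 13.102, 15.342)
t=0.500: state=(10.974, 9.278, 23.006)
t=0.600: state=(7.370, 2.911, 22.397)
t=0.700: state=(3.666, 1.023, 17.928)
t=0.800: state=(2.031, 1.236, 13.959)
t=0.900: state=(1.776, 1.962, 10.929)
t=1.000: state=(2.313, 3.201, 8.812)
t=1.100: state=(3.620, 5.405, 7.850)
t=1.200: state=(5.985, 8.933, 9.049)
t=1.300: state=(9.194, 12.233, 14.290)
t=1.400: state=(10.709, 10.087, 21.506)
t=1.500: state=(8.082, 4.207, 22.399)
t=1.600: state=(4.525, 1.734, 18.591)
t=1.625: state=(3.890, 1.605, 17.554)
largest grid value and its neighbours: y(0.400)=13.10171, y(0.405)=13.12066, y(0.410)=13.11769
parabola through these three points peaks at t≈0.407 with y≈13.12212

max y = 13.122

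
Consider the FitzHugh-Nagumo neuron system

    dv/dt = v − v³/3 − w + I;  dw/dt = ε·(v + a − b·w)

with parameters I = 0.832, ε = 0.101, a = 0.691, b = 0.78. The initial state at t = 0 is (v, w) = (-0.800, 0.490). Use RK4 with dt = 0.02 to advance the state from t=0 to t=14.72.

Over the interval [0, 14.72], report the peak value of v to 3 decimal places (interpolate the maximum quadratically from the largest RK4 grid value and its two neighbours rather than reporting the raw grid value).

t=0.000: state=(-0.800, 0.490)
step 1 (dt=0.02): k1=(-0.287, -0.050), k2=(-0.288, -0.050), k3=(-0.288, -0.050), k4=(-0.288, -0.050); state += dt/6·(k1+2k2+2k3+k4)
t=0.020: state=(-0.806, 0.489)
t=0.040: state=(-0.812, 0.488)
t=0.060: state=(-0.817, 0.487)
continuing one RK4 step at a time; state shown every 25 steps (Δt=0.5):
t=0.500: state=(-0.947, 0.462)
t=1.000: state=(-1.086, 0.428)
t=1.500: state=(-1.196, 0.389)
t=2.000: state=(-1.268, 0.347)
t=2.500: state=(-1.302, 0.304)
t=3.000: state=(-1.309, 0.262)
t=3.500: state=(-1.296, 0.221)
t=4.000: state=(-1.270, 0.183)
t=4.500: state=(-1.235, 0.148)
t=5.000: state=(-1.194, 0.117)
t=5.500: state=(-1.147, 0.088)
t=6.000: state=(-1.094, 0.064)
t=6.500: state=(-1.036, 0.043)
t=7.000: state=(-0.970, 0.026)
t=7.500: state=(-0.894, 0.013)
t=8.000: state=(-0.805, 0.004)
t=8.500: state=(-0.695, 0.001)
t=9.000: state=(-0.552, 0.004)
t=9.500: state=(-0.352, 0.016)
t=10.000: state=(-0.054, 0.039)
t=10.500: state=(0.412, 0.080)
t=11.000: state=(1.059, 0.147)
t=11.500: state=(1.620, 0.243)
t=12.000: state=(1.853, 0.355)
t=12.500: state=(1.893, 0.469)
t=13.000: state=(1.873, 0.578)
t=13.500: state=(1.837, 0.682)
t=14.000: state=(1.796, 0.780)
t=14.500: state=(1.754, 0.872)
t=14.720: state=(1.735, 0.910)
largest grid value and its neighbours: v(12.460)=1.89317, v(12.480)=1.89320, v(12.500)=1.89314
parabola through these three points peaks at t≈12.476 with v≈1.89320

max v = 1.893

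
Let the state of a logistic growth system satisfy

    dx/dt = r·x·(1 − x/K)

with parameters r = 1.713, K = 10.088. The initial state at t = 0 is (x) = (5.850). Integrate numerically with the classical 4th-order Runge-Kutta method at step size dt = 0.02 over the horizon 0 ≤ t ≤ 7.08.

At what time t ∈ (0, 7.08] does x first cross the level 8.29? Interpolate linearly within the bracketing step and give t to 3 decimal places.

t = 0.704

t=0.000: state=(5.850)
step 1 (dt=0.02): k1=(4.210), k2=(4.198), k3=(4.198), k4=(4.186); state += dt/6·(k1+2k2+2k3+k4)
t=0.020: state=(5.934)
t=0.040: state=(6.017)
t=0.060: state=(6.100)
continuing one RK4 step at a time; state shown every 25 steps (Δt=0.5):
t=0.500: state=(7.715)
t=0.700: state=(8.280)
next step: t=0.720: state=(8.330) — x has crossed 8.29
linear interpolation between t=0.700 (8.27975) and t=0.720 (8.33003) → t≈0.704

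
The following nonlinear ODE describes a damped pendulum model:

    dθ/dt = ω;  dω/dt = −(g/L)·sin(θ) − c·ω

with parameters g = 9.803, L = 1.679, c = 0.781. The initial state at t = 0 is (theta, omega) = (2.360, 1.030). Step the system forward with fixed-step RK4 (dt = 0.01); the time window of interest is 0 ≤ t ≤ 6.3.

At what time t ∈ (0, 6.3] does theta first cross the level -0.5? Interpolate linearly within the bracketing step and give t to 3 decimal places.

t=0.000: state=(2.360, 1.030)
step 1 (dt=0.01): k1=(1.030, -4.917), k2=(1.005, -4.877), k3=(1.006, -4.877), k4=(0.981, -4.837); state += dt/6·(k1+2k2+2k3+k4)
t=0.010: state=(2.370, 0.981)
t=0.020: state=(2.380, 0.933)
t=0.030: state=(2.389, 0.886)
continuing one RK4 step at a time; state shown every 25 steps (Δt=0.25):
t=0.250: state=(2.481, -0.004)
t=0.500: state=(2.373, -0.856)
t=0.750: state=(2.049, -1.752)
t=1.000: state=(1.490, -2.721)
t=1.250: state=(0.713, -3.392)
t=1.500: state=(-0.127, -3.138)
t=1.620: state=(-0.476, -2.655)
next step: t=1.630: state=(-0.503, -2.607) — theta has crossed -0.5
linear interpolation between t=1.620 (-0.47627) and t=1.630 (-0.50258) → t≈1.629

t = 1.629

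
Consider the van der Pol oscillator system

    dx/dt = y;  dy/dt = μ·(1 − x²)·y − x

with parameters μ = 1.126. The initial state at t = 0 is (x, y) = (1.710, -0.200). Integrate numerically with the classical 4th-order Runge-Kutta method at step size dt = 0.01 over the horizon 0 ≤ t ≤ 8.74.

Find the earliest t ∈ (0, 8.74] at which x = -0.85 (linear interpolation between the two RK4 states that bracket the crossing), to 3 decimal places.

t=0.000: state=(1.710, -0.200)
step 1 (dt=0.01): k1=(-0.200, -1.277), k2=(-0.206, -1.263), k3=(-0.206, -1.263), k4=(-0.213, -1.249); state += dt/6·(k1+2k2+2k3+k4)
t=0.010: state=(1.708, -0.213)
t=0.020: state=(1.706, -0.225)
t=0.030: state=(1.703, -0.237)
continuing one RK4 step at a time; state shown every 50 steps (Δt=0.5):
t=0.500: state=(1.491, -0.623)
t=1.000: state=(1.097, -0.972)
t=1.500: state=(0.469, -1.628)
t=2.000: state=(-0.623, -2.713)
t=2.080: state=(-0.842, -2.768)
next step: t=2.090: state=(-0.870, -2.768) — x has crossed -0.85
linear interpolation between t=2.080 (-0.84238) and t=2.090 (-0.87006) → t≈2.083

t = 2.083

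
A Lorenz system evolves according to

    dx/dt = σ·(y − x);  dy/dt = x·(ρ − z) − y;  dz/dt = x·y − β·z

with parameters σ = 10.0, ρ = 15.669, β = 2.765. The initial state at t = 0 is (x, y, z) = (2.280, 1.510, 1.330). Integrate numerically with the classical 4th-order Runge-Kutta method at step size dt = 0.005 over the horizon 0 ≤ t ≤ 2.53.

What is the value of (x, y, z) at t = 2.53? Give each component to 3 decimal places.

t=0.000: state=(2.280, 1.510, 1.330)
step 1 (dt=0.005): k1=(-7.700, 31.183, -0.235), k2=(-6.728, 30.830, -0.086), k3=(-6.761, 30.865, -0.085), k4=(-5.819, 30.545, 0.062); state += dt/6·(k1+2k2+2k3+k4)
t=0.005: state=(2.246, 1.664, 1.330)
t=0.010: state=(2.222, 1.816, 1.331)
t=0.015: state=(2.205, 1.965, 1.333)
continuing one RK4 step at a time; state shown every 20 steps (Δt=0.1):
t=0.100: state=(2.904, 4.613, 1.673)
t=0.200: state=(5.583, 9.263, 3.844)
t=0.300: state=(9.960, 14.444, 11.393)
t=0.400: state=(12.191, 10.964, 22.509)
t=0.500: state=(7.891, 2.026, 22.718)
t=0.600: state=(2.975, -0.530, 17.430)
t=0.700: state=(0.750, -0.471, 13.140)
t=0.800: state=(0.046, -0.314, 9.955)
t=0.900: state=(-0.184, -0.346, 7.553)
t=1.000: state=(-0.351, -0.545, 5.739)
t=1.100: state=(-0.616, -0.975, 4.384)
t=1.200: state=(-1.129, -1.838, 3.431)
t=1.300: state=(-2.150, -3.561, 2.986)
t=1.400: state=(-4.149, -6.843, 3.693)
t=1.500: state=(-7.636, -11.791, 7.714)
t=1.600: state=(-11.341, -13.533, 17.293)
t=1.700: state=(-10.312, -6.235, 23.263)
t=1.800: state=(-5.414, -0.839, 19.789)
t=1.900: state=(-2.125, -0.080, 15.101)
t=2.000: state=(-0.929, -0.370, 11.476)
t=2.100: state=(-0.710, -0.744, 8.741)
t=2.200: state=(-0.913, -1.276, 6.699)
t=2.300: state=(-1.464, -2.236, 5.261)
t=2.400: state=(-2.561, -4.055, 4.539)
t=2.500: state=(-4.618, -7.314, 5.228)
t=2.530: state=(-5.489, -8.601, 5.971)

(x, y, z) = (-5.489, -8.601, 5.971)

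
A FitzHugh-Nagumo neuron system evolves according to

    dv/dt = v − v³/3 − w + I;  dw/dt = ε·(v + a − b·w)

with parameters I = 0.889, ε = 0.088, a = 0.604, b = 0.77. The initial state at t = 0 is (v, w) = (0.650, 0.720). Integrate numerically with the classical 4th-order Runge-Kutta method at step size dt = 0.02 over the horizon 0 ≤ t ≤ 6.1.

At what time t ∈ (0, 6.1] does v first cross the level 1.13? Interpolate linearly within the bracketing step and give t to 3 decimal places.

t = 0.613

t=0.000: state=(0.650, 0.720)
step 1 (dt=0.02): k1=(0.727, 0.062), k2=(0.731, 0.062), k3=(0.731, 0.062), k4=(0.735, 0.063); state += dt/6·(k1+2k2+2k3+k4)
t=0.020: state=(0.665, 0.721)
t=0.040: state=(0.679, 0.723)
t=0.060: state=(0.694, 0.724)
continuing one RK4 step at a time; state shown every 10 steps (Δt=0.2):
t=0.200: state=(0.802, 0.734)
t=0.400: state=(0.962, 0.750)
t=0.600: state=(1.120, 0.768)
next step: t=0.620: state=(1.136, 0.770) — v has crossed 1.13
linear interpolation between t=0.600 (1.12017) and t=0.620 (1.13556) → t≈0.613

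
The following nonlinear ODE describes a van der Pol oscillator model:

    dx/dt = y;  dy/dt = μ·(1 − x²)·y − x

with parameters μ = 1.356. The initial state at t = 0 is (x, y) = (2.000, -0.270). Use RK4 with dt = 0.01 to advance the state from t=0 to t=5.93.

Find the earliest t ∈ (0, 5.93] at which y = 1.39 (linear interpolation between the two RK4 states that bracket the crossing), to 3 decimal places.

t=0.000: state=(2.000, -0.270)
step 1 (dt=0.01): k1=(-0.270, -0.902), k2=(-0.275, -0.884), k3=(-0.274, -0.884), k4=(-0.279, -0.867); state += dt/6·(k1+2k2+2k3+k4)
t=0.010: state=(1.997, -0.279)
t=0.020: state=(1.994, -0.287)
t=0.030: state=(1.992, -0.296)
continuing one RK4 step at a time; state shown every 20 steps (Δt=0.2):
t=0.200: state=(1.932, -0.398)
t=0.400: state=(1.844, -0.472)
t=0.600: state=(1.744, -0.529)
t=0.800: state=(1.632, -0.587)
t=1.000: state=(1.509, -0.655)
t=1.200: state=(1.369, -0.740)
t=1.400: state=(1.210, -0.855)
t=1.600: state=(1.024, -1.016)
t=1.800: state=(0.799, -1.249)
t=2.000: state=(0.517, -1.596)
t=2.200: state=(0.150, -2.101)
t=2.400: state=(-0.332, -2.721)
t=2.600: state=(-0.921, -3.059)
t=2.800: state=(-1.489, -2.446)
t=3.000: state=(-1.856, -1.209)
t=3.200: state=(-1.998, -0.299)
t=3.400: state=(-2.007, 0.142)
t=3.600: state=(-1.957, 0.339)
t=3.800: state=(-1.878, 0.437)
t=4.000: state=(-1.784, 0.503)
t=4.200: state=(-1.677, 0.561)
t=4.400: state=(-1.559, 0.625)
t=4.600: state=(-1.426, 0.703)
t=4.800: state=(-1.276, 0.805)
t=5.000: state=(-1.102, 0.945)
t=5.200: state=(-0.894, 1.145)
t=5.370: state=(-0.680, 1.389)
next step: t=5.380: state=(-0.666, 1.406) — y has crossed 1.39
linear interpolation between t=5.370 (1.38866) and t=5.380 (1.40575) → t≈5.371

t = 5.371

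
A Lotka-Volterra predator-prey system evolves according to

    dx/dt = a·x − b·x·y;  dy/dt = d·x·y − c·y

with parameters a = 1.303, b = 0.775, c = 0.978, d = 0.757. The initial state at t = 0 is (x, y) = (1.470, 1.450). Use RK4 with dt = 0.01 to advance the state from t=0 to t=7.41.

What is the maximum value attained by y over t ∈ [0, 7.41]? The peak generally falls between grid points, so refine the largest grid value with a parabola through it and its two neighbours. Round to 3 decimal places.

t=0.000: state=(1.470, 1.450)
step 1 (dt=0.01): k1=(0.263, 0.195), k2=(0.263, 0.197), k3=(0.263, 0.197), k4=(0.262, 0.199); state += dt/6·(k1+2k2+2k3+k4)
t=0.010: state=(1.473, 1.452)
t=0.020: state=(1.475, 1.454)
t=0.030: state=(1.478, 1.456)
continuing one RK4 step at a time; state shown every 25 steps (Δt=0.25):
t=0.250: state=(1.529, 1.508)
t=0.500: state=(1.570, 1.584)
t=0.750: state=(1.586, 1.673)
t=1.000: state=(1.574, 1.768)
t=1.250: state=(1.534, 1.859)
t=1.500: state=(1.471, 1.935)
t=1.750: state=(1.393, 1.987)
t=2.000: state=(1.309, 2.010)
t=2.250: state=(1.229, 2.001)
t=2.500: state=(1.159, 1.964)
t=2.750: state=(1.103, 1.904)
t=3.000: state=(1.064, 1.830)
t=3.250: state=(1.042, 1.749)
t=3.500: state=(1.037, 1.667)
t=3.750: state=(1.048, 1.589)
t=4.000: state=(1.074, 1.521)
t=4.250: state=(1.114, 1.464)
t=4.500: state=(1.167, 1.423)
t=4.750: state=(1.230, 1.398)
t=5.000: state=(1.301, 1.390)
t=5.250: state=(1.375, 1.403)
t=5.500: state=(1.447, 1.435)
t=5.750: state=(1.511, 1.487)
t=6.000: state=(1.559, 1.557)
t=6.250: state=(1.584, 1.642)
t=6.500: state=(1.582, 1.736)
t=6.750: state=(1.551, 1.829)
t=7.000: state=(1.495, 1.912)
t=7.250: state=(1.420, 1.973)
t=7.410: state=(1.368, 1.997)
largest grid value and its neighbours: y(2.040)=2.01025, y(2.050)=2.01029, y(2.060)=2.01027
parabola through these three points peaks at t≈2.052 with y≈2.01029

max y = 2.010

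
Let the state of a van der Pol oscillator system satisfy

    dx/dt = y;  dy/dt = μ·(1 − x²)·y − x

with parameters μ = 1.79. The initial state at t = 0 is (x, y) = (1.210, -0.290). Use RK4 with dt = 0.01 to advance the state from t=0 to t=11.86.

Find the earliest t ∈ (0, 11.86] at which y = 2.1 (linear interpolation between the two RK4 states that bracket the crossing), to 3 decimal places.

t=0.000: state=(1.210, -0.290)
step 1 (dt=0.01): k1=(-0.290, -0.969), k2=(-0.295, -0.965), k3=(-0.295, -0.965), k4=(-0.300, -0.962); state += dt/6·(k1+2k2+2k3+k4)
t=0.010: state=(1.207, -0.300)
t=0.020: state=(1.204, -0.309)
t=0.030: state=(1.201, -0.319)
continuing one RK4 step at a time; state shown every 50 steps (Δt=0.5):
t=0.500: state=(0.950, -0.760)
t=1.000: state=(0.386, -1.644)
t=1.500: state=(-0.899, -3.388)
t=2.000: state=(-1.953, -0.480)
t=2.500: state=(-1.916, 0.321)
t=3.000: state=(-1.724, 0.435)
t=3.500: state=(-1.479, 0.552)
t=4.000: state=(-1.154, 0.782)
t=4.500: state=(-0.635, 1.407)
t=4.730: state=(-0.243, 2.069)
next step: t=4.740: state=(-0.222, 2.107) — y has crossed 2.1
linear interpolation between t=4.730 (2.06918) and t=4.740 (2.10686) → t≈4.738

t = 4.738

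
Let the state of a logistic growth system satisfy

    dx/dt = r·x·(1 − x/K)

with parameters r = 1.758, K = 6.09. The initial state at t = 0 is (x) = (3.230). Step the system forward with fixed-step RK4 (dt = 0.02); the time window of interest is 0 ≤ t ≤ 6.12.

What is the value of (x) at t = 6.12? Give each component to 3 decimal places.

(x) = (6.090)

t=0.000: state=(3.230)
step 1 (dt=0.02): k1=(2.667), k2=(2.664), k3=(2.664), k4=(2.660); state += dt/6·(k1+2k2+2k3+k4)
t=0.020: state=(3.283)
t=0.040: state=(3.336)
t=0.060: state=(3.389)
continuing one RK4 step at a time; state shown every 10 steps (Δt=0.2):
t=0.200: state=(3.752)
t=0.400: state=(4.234)
t=0.600: state=(4.655)
t=0.800: state=(5.004)
t=1.000: state=(5.284)
t=1.200: state=(5.499)
t=1.400: state=(5.662)
t=1.600: state=(5.783)
t=1.800: state=(5.870)
t=2.000: state=(5.934)
t=2.200: state=(5.979)
t=2.400: state=(6.012)
t=2.600: state=(6.035)
t=2.800: state=(6.051)
t=3.000: state=(6.062)
t=3.200: state=(6.071)
t=3.400: state=(6.076)
t=3.600: state=(6.080)
t=3.800: state=(6.083)
t=4.000: state=(6.085)
t=4.200: state=(6.087)
t=4.400: state=(6.088)
t=4.600: state=(6.088)
t=4.800: state=(6.089)
t=5.000: state=(6.089)
t=5.200: state=(6.089)
t=5.400: state=(6.090)
t=5.600: state=(6.090)
t=5.800: state=(6.090)
t=6.000: state=(6.090)
t=6.120: state=(6.090)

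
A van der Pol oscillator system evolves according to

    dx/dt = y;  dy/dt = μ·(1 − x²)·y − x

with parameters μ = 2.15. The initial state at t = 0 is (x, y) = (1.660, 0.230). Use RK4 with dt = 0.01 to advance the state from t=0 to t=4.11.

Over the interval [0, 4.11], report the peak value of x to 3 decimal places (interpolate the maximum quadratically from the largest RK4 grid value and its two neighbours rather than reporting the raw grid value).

max x = 1.672

t=0.000: state=(1.660, 0.230)
step 1 (dt=0.01): k1=(0.230, -2.528), k2=(0.217, -2.483), k3=(0.218, -2.484), k4=(0.205, -2.440); state += dt/6·(k1+2k2+2k3+k4)
t=0.010: state=(1.662, 0.205)
t=0.020: state=(1.664, 0.181)
t=0.030: state=(1.666, 0.158)
continuing one RK4 step at a time; state shown every 20 steps (Δt=0.2):
t=0.200: state=(1.666, -0.126)
t=0.400: state=(1.622, -0.294)
t=0.600: state=(1.553, -0.387)
t=0.800: state=(1.469, -0.456)
t=1.000: state=(1.370, -0.526)
t=1.200: state=(1.257, -0.612)
t=1.400: state=(1.123, -0.730)
t=1.600: state=(0.961, -0.909)
t=1.800: state=(0.753, -1.198)
t=2.000: state=(0.467, -1.703)
t=2.200: state=(0.046, -2.590)
t=2.400: state=(-0.592, -3.762)
t=2.600: state=(-1.367, -3.550)
t=2.800: state=(-1.871, -1.441)
t=3.000: state=(-2.013, -0.199)
t=3.200: state=(-2.008, 0.171)
t=3.400: state=(-1.962, 0.274)
t=3.600: state=(-1.902, 0.313)
t=3.800: state=(-1.837, 0.337)
t=4.000: state=(-1.767, 0.361)
t=4.110: state=(-1.727, 0.374)
largest grid value and its neighbours: x(0.100)=1.67176, x(0.110)=1.67186, x(0.120)=1.67179
parabola through these three points peaks at t≈0.111 with x≈1.67186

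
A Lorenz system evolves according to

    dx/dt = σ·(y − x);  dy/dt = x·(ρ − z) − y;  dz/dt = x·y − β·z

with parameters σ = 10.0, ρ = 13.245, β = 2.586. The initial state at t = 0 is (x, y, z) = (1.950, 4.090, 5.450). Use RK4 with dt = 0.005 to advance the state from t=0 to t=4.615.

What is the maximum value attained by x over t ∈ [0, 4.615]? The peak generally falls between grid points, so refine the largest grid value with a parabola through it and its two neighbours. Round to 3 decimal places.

t=0.000: state=(1.950, 4.090, 5.450)
step 1 (dt=0.005): k1=(21.400, 11.110, -6.118), k2=(21.143, 11.530, -5.804), k3=(21.160, 11.523, -5.807), k4=(20.918, 11.937, -5.492); state += dt/6·(k1+2k2+2k3+k4)
t=0.005: state=(2.056, 4.148, 5.421)
t=0.010: state=(2.159, 4.209, 5.395)
t=0.015: state=(2.261, 4.275, 5.372)
continuing one RK4 step at a time; state shown every 40 steps (Δt=0.2):
t=0.200: state=(6.151, 8.600, 7.551)
t=0.400: state=(8.919, 7.958, 16.716)
t=0.600: state=(4.323, 2.256, 14.670)
t=0.800: state=(2.453, 2.416, 9.725)
t=1.000: state=(3.511, 4.577, 7.352)
t=1.200: state=(6.574, 8.320, 9.754)
t=1.400: state=(7.826, 6.782, 15.784)
t=1.600: state=(4.526, 3.155, 13.743)
t=1.800: state=(3.413, 3.569, 10.007)
t=2.000: state=(4.760, 5.879, 8.933)
t=2.200: state=(7.101, 7.897, 12.263)
t=2.400: state=(6.530, 5.338, 14.887)
t=2.600: state=(4.385, 3.775, 12.371)
t=2.800: state=(4.304, 4.764, 10.086)
t=3.000: state=(5.840, 6.752, 10.677)
t=3.200: state=(6.863, 6.720, 13.602)
t=3.400: state=(5.537, 4.701, 13.587)
t=3.600: state=(4.558, 4.492, 11.463)
t=3.800: state=(5.161, 5.747, 10.653)
t=4.000: state=(6.335, 6.723, 12.205)
t=4.200: state=(6.174, 5.674, 13.559)
t=4.400: state=(5.109, 4.734, 12.485)
t=4.600: state=(4.983, 5.217, 11.222)
t=4.615: state=(5.021, 5.291, 11.182)
largest grid value and its neighbours: x(0.365)=9.07045, x(0.370)=9.07168, x(0.375)=9.06528
parabola through these three points peaks at t≈0.368 with x≈9.07212

max x = 9.072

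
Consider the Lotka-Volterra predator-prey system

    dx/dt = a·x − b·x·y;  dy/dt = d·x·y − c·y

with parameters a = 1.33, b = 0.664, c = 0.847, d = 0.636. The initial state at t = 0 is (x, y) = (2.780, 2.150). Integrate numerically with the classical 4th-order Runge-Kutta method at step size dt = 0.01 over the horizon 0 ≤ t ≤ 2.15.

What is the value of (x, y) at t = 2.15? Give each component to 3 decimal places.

(x, y) = (0.538, 2.522)

t=0.000: state=(2.780, 2.150)
step 1 (dt=0.01): k1=(-0.271, 1.980), k2=(-0.289, 1.988), k3=(-0.290, 1.987), k4=(-0.308, 1.995); state += dt/6·(k1+2k2+2k3+k4)
t=0.010: state=(2.777, 2.170)
t=0.020: state=(2.774, 2.190)
t=0.030: state=(2.770, 2.210)
continuing one RK4 step at a time; state shown every 10 steps (Δt=0.1):
t=0.100: state=(2.735, 2.354)
t=0.200: state=(2.653, 2.568)
t=0.300: state=(2.537, 2.783)
t=0.400: state=(2.392, 2.992)
t=0.500: state=(2.225, 3.184)
t=0.600: state=(2.046, 3.351)
t=0.700: state=(1.862, 3.486)
t=0.800: state=(1.682, 3.585)
t=0.900: state=(1.511, 3.645)
t=1.000: state=(1.353, 3.668)
t=1.100: state=(1.212, 3.657)
t=1.200: state=(1.087, 3.614)
t=1.300: state=(0.979, 3.546)
t=1.400: state=(0.886, 3.457)
t=1.500: state=(0.807, 3.351)
t=1.600: state=(0.741, 3.234)
t=1.700: state=(0.686, 3.110)
t=1.800: state=(0.640, 2.980)
t=1.900: state=(0.602, 2.848)
t=2.000: state=(0.572, 2.716)
t=2.100: state=(0.548, 2.586)
t=2.150: state=(0.538, 2.522)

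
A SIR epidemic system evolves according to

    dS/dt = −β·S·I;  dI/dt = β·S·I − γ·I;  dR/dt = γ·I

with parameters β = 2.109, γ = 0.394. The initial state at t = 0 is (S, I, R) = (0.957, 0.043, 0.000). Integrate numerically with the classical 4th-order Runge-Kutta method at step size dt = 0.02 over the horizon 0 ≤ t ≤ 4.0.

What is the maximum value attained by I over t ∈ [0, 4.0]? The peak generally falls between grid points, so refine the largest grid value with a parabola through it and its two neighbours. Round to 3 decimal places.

max I = 0.508

t=0.000: state=(0.957, 0.043, 0.000)
step 1 (dt=0.02): k1=(-0.087, 0.070, 0.017), k2=(-0.088, 0.071, 0.017), k3=(-0.088, 0.071, 0.017), k4=(-0.089, 0.072, 0.018); state += dt/6·(k1+2k2+2k3+k4)
t=0.020: state=(0.955, 0.044, 0.000)
t=0.040: state=(0.953, 0.046, 0.001)
t=0.060: state=(0.952, 0.047, 0.001)
continuing one RK4 step at a time; state shown every 10 steps (Δt=0.2):
t=0.200: state=(0.937, 0.059, 0.004)
t=0.400: state=(0.910, 0.081, 0.009)
t=0.600: state=(0.874, 0.109, 0.017)
t=0.800: state=(0.829, 0.144, 0.027)
t=1.000: state=(0.773, 0.187, 0.040)
t=1.200: state=(0.707, 0.236, 0.056)
t=1.400: state=(0.633, 0.290, 0.077)
t=1.600: state=(0.554, 0.344, 0.102)
t=1.800: state=(0.474, 0.395, 0.131)
t=2.000: state=(0.397, 0.438, 0.164)
t=2.200: state=(0.328, 0.472, 0.200)
t=2.400: state=(0.267, 0.494, 0.238)
t=2.600: state=(0.216, 0.506, 0.278)
t=2.800: state=(0.175, 0.508, 0.318)
t=3.000: state=(0.141, 0.501, 0.358)
t=3.200: state=(0.115, 0.489, 0.397)
t=3.400: state=(0.094, 0.472, 0.434)
t=3.600: state=(0.077, 0.452, 0.471)
t=3.800: state=(0.064, 0.430, 0.506)
t=4.000: state=(0.054, 0.408, 0.539)
largest grid value and its neighbours: I(2.720)=0.50795, I(2.740)=0.50798, I(2.760)=0.50793
parabola through these three points peaks at t≈2.737 with I≈0.50798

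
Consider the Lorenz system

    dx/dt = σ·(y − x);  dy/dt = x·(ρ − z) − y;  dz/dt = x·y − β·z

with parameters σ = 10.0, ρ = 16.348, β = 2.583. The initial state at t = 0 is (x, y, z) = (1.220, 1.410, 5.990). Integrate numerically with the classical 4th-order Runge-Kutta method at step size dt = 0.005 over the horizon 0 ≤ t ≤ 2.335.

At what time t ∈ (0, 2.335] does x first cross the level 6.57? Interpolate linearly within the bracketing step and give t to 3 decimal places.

t=0.000: state=(1.220, 1.410, 5.990)
step 1 (dt=0.005): k1=(1.900, 11.227, -13.752), k2=(2.133, 11.290, -13.622), k3=(2.129, 11.296, -13.622), k4=(2.358, 11.364, -13.492); state += dt/6·(k1+2k2+2k3+k4)
t=0.005: state=(1.231, 1.466, 5.922)
t=0.010: state=(1.244, 1.524, 5.855)
t=0.015: state=(1.259, 1.582, 5.790)
continuing one RK4 step at a time; state shown every 20 steps (Δt=0.1):
t=0.100: state=(1.816, 2.802, 4.901)
t=0.200: state=(3.273, 5.282, 4.684)
t=0.300: state=(5.995, 9.460, 6.651)
t=0.315: state=(6.530, 10.193, 7.305)
next step: t=0.320: state=(6.715, 10.437, 7.550) — x has crossed 6.57
linear interpolation between t=0.315 (6.53002) and t=0.320 (6.71466) → t≈0.316

t = 0.316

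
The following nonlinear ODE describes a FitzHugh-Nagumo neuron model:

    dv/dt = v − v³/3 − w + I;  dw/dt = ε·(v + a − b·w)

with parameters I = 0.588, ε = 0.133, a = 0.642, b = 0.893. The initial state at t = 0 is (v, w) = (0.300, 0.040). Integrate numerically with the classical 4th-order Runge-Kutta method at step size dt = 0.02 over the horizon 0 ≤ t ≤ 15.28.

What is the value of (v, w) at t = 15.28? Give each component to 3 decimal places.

(v, w) = (-1.730, 0.483)

t=0.000: state=(0.300, 0.040)
step 1 (dt=0.02): k1=(0.839, 0.121), k2=(0.845, 0.122), k3=(0.845, 0.122), k4=(0.852, 0.122); state += dt/6·(k1+2k2+2k3+k4)
t=0.020: state=(0.317, 0.042)
t=0.040: state=(0.334, 0.045)
t=0.060: state=(0.351, 0.047)
continuing one RK4 step at a time; state shown every 25 steps (Δt=0.5):
t=0.500: state=(0.793, 0.114)
t=1.000: state=(1.324, 0.218)
t=1.500: state=(1.652, 0.344)
t=2.000: state=(1.755, 0.477)
t=2.500: state=(1.752, 0.604)
t=3.000: state=(1.712, 0.723)
t=3.500: state=(1.660, 0.831)
t=4.000: state=(1.604, 0.930)
t=4.500: state=(1.546, 1.020)
t=5.000: state=(1.487, 1.100)
t=5.500: state=(1.425, 1.172)
t=6.000: state=(1.362, 1.236)
t=6.500: state=(1.297, 1.292)
t=7.000: state=(1.228, 1.341)
t=7.500: state=(1.154, 1.382)
t=8.000: state=(1.075, 1.415)
t=8.500: state=(0.987, 1.442)
t=9.000: state=(0.886, 1.461)
t=9.500: state=(0.765, 1.471)
t=10.000: state=(0.613, 1.473)
t=10.500: state=(0.407, 1.462)
t=11.000: state=(0.104, 1.437)
t=11.500: state=(-0.364, 1.388)
t=12.000: state=(-1.020, 1.305)
t=12.500: state=(-1.602, 1.185)
t=13.000: state=(-1.844, 1.045)
t=13.500: state=(-1.880, 0.905)
t=14.000: state=(-1.852, 0.774)
t=14.500: state=(-1.807, 0.653)
t=15.000: state=(-1.758, 0.541)
t=15.280: state=(-1.730, 0.483)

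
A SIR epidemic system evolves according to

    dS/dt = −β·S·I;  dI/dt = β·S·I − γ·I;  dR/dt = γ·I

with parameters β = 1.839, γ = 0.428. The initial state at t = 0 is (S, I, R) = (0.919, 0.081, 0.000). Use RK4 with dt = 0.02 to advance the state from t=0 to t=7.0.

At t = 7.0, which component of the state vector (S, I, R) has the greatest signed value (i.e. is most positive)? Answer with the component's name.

t=0.000: state=(0.919, 0.081, 0.000)
step 1 (dt=0.02): k1=(-0.137, 0.102, 0.035), k2=(-0.138, 0.103, 0.035), k3=(-0.138, 0.103, 0.035), k4=(-0.140, 0.104, 0.036); state += dt/6·(k1+2k2+2k3+k4)
t=0.020: state=(0.916, 0.083, 0.001)
t=0.040: state=(0.913, 0.085, 0.001)
t=0.060: state=(0.911, 0.087, 0.002)
continuing one RK4 step at a time; state shown every 25 steps (Δt=0.5):
t=0.500: state=(0.830, 0.147, 0.024)
t=1.000: state=(0.696, 0.239, 0.065)
t=1.500: state=(0.533, 0.340, 0.127)
t=2.000: state=(0.375, 0.416, 0.209)
t=2.500: state=(0.251, 0.447, 0.302)
t=3.000: state=(0.167, 0.436, 0.397)
t=3.500: state=(0.114, 0.400, 0.487)
t=4.000: state=(0.080, 0.352, 0.567)
t=4.500: state=(0.059, 0.303, 0.637)
t=5.000: state=(0.046, 0.257, 0.697)
t=5.500: state=(0.037, 0.215, 0.748)
t=6.000: state=(0.031, 0.179, 0.790)
t=6.500: state=(0.027, 0.149, 0.825)
t=7.000: state=(0.023, 0.123, 0.854)
compare at T: S=0.023, I=0.123, R=0.854

largest component: R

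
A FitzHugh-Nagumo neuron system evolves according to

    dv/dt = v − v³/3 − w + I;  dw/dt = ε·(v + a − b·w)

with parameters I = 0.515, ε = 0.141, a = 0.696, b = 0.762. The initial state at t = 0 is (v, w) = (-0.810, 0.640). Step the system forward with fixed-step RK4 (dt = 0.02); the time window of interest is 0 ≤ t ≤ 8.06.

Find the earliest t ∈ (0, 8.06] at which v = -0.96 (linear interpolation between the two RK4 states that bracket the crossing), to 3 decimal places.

t=0.000: state=(-0.810, 0.640)
step 1 (dt=0.02): k1=(-0.758, -0.085), k2=(-0.760, -0.086), k3=(-0.760, -0.086), k4=(-0.761, -0.087); state += dt/6·(k1+2k2+2k3+k4)
t=0.020: state=(-0.825, 0.638)
t=0.040: state=(-0.840, 0.637)
t=0.060: state=(-0.856, 0.635)
t=0.180: state=(-0.948, 0.623)
next step: t=0.200: state=(-0.964, 0.621) — v has crossed -0.96
linear interpolation between t=0.180 (-0.94824) and t=0.200 (-0.96368) → t≈0.195

t = 0.195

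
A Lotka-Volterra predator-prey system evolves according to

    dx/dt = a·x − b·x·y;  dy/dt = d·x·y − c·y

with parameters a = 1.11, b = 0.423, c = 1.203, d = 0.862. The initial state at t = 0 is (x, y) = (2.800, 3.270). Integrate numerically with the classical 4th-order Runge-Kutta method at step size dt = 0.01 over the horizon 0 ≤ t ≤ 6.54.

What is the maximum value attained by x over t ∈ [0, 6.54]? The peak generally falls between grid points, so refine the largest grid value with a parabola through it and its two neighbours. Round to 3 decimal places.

t=0.000: state=(2.800, 3.270)
step 1 (dt=0.01): k1=(-0.765, 3.959), k2=(-0.787, 3.972), k3=(-0.787, 3.972), k4=(-0.810, 3.984); state += dt/6·(k1+2k2+2k3+k4)
t=0.010: state=(2.792, 3.310)
t=0.020: state=(2.784, 3.350)
t=0.030: state=(2.775, 3.390)
continuing one RK4 step at a time; state shown every 25 steps (Δt=0.25):
t=0.250: state=(2.478, 4.294)
t=0.500: state=(1.979, 5.146)
t=0.750: state=(1.479, 5.522)
t=1.000: state=(1.092, 5.379)
t=1.250: state=(0.836, 4.891)
t=1.500: state=(0.680, 4.256)
t=1.750: state=(0.592, 3.610)
t=2.000: state=(0.551, 3.020)
t=2.250: state=(0.543, 2.514)
t=2.500: state=(0.562, 2.095)
t=2.750: state=(0.605, 1.758)
t=3.000: state=(0.673, 1.493)
t=3.250: state=(0.767, 1.290)
t=3.500: state=(0.891, 1.141)
t=3.750: state=(1.048, 1.040)
t=4.000: state=(1.243, 0.985)
t=4.250: state=(1.480, 0.977)
t=4.500: state=(1.758, 1.025)
t=4.750: state=(2.070, 1.145)
t=5.000: state=(2.394, 1.372)
t=5.250: state=(2.683, 1.757)
t=5.500: state=(2.853, 2.369)
t=5.750: state=(2.805, 3.242)
t=6.000: state=(2.490, 4.265)
t=6.250: state=(1.994, 5.127)
t=6.500: state=(1.492, 5.518)
t=6.540: state=(1.420, 5.530)
largest grid value and its neighbours: x(5.570)=2.86597, x(5.580)=2.86621, x(5.590)=2.86605
parabola through these three points peaks at t≈5.581 with x≈2.86621

max x = 2.866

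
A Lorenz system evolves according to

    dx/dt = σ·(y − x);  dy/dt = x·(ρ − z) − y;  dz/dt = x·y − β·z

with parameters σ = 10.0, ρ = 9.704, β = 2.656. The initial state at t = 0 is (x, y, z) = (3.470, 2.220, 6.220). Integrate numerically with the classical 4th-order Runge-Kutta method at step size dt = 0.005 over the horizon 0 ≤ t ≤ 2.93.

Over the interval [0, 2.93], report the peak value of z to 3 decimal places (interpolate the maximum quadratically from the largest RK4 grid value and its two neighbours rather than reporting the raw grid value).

max z = 11.040

t=0.000: state=(3.470, 2.220, 6.220)
step 1 (dt=0.005): k1=(-12.500, 9.869, -8.817), k2=(-11.941, 9.812, -8.743), k3=(-11.956, 9.816, -8.741), k4=(-11.411, 9.761, -8.666); state += dt/6·(k1+2k2+2k3+k4)
t=0.005: state=(3.410, 2.269, 6.176)
t=0.010: state=(3.356, 2.318, 6.133)
t=0.015: state=(3.306, 2.366, 6.091)
continuing one RK4 step at a time; state shown every 20 steps (Δt=0.1):
t=0.100: state=(3.027, 3.161, 5.512)
t=0.200: state=(3.483, 4.195, 5.271)
t=0.300: state=(4.365, 5.382, 5.704)
t=0.400: state=(5.424, 6.459, 6.961)
t=0.500: state=(6.274, 6.849, 8.839)
t=0.600: state=(6.439, 6.171, 10.492)
t=0.700: state=(5.807, 4.897, 11.037)
t=0.800: state=(4.824, 3.862, 10.477)
t=0.900: state=(4.012, 3.385, 9.406)
t=1.000: state=(3.590, 3.369, 8.316)
t=1.100: state=(3.547, 3.670, 7.465)
t=1.200: state=(3.809, 4.198, 6.989)
t=1.300: state=(4.295, 4.861, 6.975)
t=1.400: state=(4.896, 5.501, 7.456)
t=1.500: state=(5.436, 5.874, 8.331)
t=1.600: state=(5.705, 5.783, 9.277)
t=1.700: state=(5.583, 5.276, 9.875)
t=1.800: state=(5.157, 4.654, 9.909)
t=1.900: state=(4.659, 4.200, 9.488)
t=2.000: state=(4.289, 4.021, 8.871)
t=2.100: state=(4.134, 4.092, 8.288)
t=2.200: state=(4.195, 4.349, 7.891)
t=2.300: state=(4.423, 4.714, 7.764)
t=2.400: state=(4.746, 5.084, 7.933)
t=2.500: state=(5.062, 5.337, 8.342)
t=2.600: state=(5.262, 5.374, 8.842)
t=2.700: state=(5.274, 5.187, 9.235)
t=2.800: state=(5.108, 4.878, 9.378)
t=2.900: state=(4.852, 4.589, 9.254)
t=2.930: state=(4.774, 4.522, 9.177)
largest grid value and its neighbours: z(0.690)=11.03948, z(0.695)=11.03953, z(0.700)=11.03662
parabola through these three points peaks at t≈0.693 with z≈11.03987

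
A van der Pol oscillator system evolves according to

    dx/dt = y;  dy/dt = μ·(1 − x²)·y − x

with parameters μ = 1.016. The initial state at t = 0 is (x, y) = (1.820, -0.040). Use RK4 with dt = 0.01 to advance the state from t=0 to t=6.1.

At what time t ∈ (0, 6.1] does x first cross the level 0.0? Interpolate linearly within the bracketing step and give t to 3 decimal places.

t=0.000: state=(1.820, -0.040)
step 1 (dt=0.01): k1=(-0.040, -1.726), k2=(-0.049, -1.706), k3=(-0.049, -1.706), k4=(-0.057, -1.686); state += dt/6·(k1+2k2+2k3+k4)
t=0.010: state=(1.820, -0.057)
t=0.020: state=(1.819, -0.074)
t=0.030: state=(1.818, -0.090)
continuing one RK4 step at a time; state shown every 20 steps (Δt=0.2):
t=0.200: state=(1.782, -0.315)
t=0.400: state=(1.700, -0.495)
t=0.600: state=(1.587, -0.629)
t=0.800: state=(1.450, -0.750)
t=1.000: state=(1.287, -0.879)
t=1.200: state=(1.096, -1.036)
t=1.400: state=(0.869, -1.240)
t=1.600: state=(0.595, -1.515)
t=1.800: state=(0.257, -1.879)
t=1.920: state=(0.017, -2.135)
next step: t=1.930: state=(-0.005, -2.156) — x has crossed 0.0
linear interpolation between t=1.920 (0.01683) and t=1.930 (-0.00463) → t≈1.928

t = 1.928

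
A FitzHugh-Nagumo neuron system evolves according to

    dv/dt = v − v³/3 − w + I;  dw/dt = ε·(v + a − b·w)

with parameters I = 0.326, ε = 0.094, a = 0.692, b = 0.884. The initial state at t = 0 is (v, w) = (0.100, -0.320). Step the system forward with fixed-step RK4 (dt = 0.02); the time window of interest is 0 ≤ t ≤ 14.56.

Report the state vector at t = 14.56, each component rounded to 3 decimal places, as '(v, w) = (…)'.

(v, w) = (-1.965, 0.924)

t=0.000: state=(0.100, -0.320)
step 1 (dt=0.02): k1=(0.746, 0.101), k2=(0.752, 0.102), k3=(0.752, 0.102), k4=(0.759, 0.102); state += dt/6·(k1+2k2+2k3+k4)
t=0.020: state=(0.115, -0.318)
t=0.040: state=(0.130, -0.316)
t=0.060: state=(0.146, -0.314)
continuing one RK4 step at a time; state shown every 25 steps (Δt=0.5):
t=0.500: state=(0.558, -0.261)
t=1.000: state=(1.142, -0.179)
t=1.500: state=(1.602, -0.076)
t=2.000: state=(1.789, 0.038)
t=2.500: state=(1.819, 0.152)
t=3.000: state=(1.796, 0.261)
t=3.500: state=(1.756, 0.364)
t=4.000: state=(1.711, 0.461)
t=4.500: state=(1.663, 0.552)
t=5.000: state=(1.615, 0.636)
t=5.500: state=(1.564, 0.716)
t=6.000: state=(1.513, 0.789)
t=6.500: state=(1.460, 0.857)
t=7.000: state=(1.404, 0.920)
t=7.500: state=(1.346, 0.978)
t=8.000: state=(1.285, 1.031)
t=8.500: state=(1.219, 1.078)
t=9.000: state=(1.147, 1.121)
t=9.500: state=(1.067, 1.158)
t=10.000: state=(0.976, 1.190)
t=10.500: state=(0.867, 1.216)
t=11.000: state=(0.732, 1.235)
t=11.500: state=(0.552, 1.246)
t=12.000: state=(0.292, 1.247)
t=12.500: state=(-0.115, 1.233)
t=13.000: state=(-0.747, 1.196)
t=13.500: state=(-1.468, 1.127)
t=14.000: state=(-1.865, 1.035)
t=14.500: state=(-1.963, 0.936)
t=14.560: state=(-1.965, 0.924)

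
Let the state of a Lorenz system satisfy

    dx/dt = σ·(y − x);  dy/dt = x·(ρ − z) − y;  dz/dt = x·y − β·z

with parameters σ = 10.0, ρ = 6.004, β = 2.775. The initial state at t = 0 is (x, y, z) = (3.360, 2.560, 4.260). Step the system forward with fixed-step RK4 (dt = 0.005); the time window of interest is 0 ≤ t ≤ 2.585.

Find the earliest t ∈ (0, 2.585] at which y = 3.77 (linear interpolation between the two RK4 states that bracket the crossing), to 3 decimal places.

t = 0.357

t=0.000: state=(3.360, 2.560, 4.260)
step 1 (dt=0.005): k1=(-8.000, 3.300, -3.220), k2=(-7.718, 3.284, -3.221), k3=(-7.725, 3.285, -3.220), k4=(-7.450, 3.270, -3.220); state += dt/6·(k1+2k2+2k3+k4)
t=0.005: state=(3.321, 2.576, 4.244)
t=0.010: state=(3.285, 2.593, 4.228)
t=0.015: state=(3.252, 2.609, 4.212)
continuing one RK4 step at a time; state shown every 20 steps (Δt=0.1):
t=0.100: state=(2.971, 2.877, 3.965)
t=0.200: state=(3.033, 3.210, 3.798)
t=0.300: state=(3.275, 3.567, 3.812)
t=0.355: state=(3.444, 3.763, 3.902)
next step: t=0.360: state=(3.460, 3.781, 3.913) — y has crossed 3.77
linear interpolation between t=0.355 (3.76319) and t=0.360 (3.78053) → t≈0.357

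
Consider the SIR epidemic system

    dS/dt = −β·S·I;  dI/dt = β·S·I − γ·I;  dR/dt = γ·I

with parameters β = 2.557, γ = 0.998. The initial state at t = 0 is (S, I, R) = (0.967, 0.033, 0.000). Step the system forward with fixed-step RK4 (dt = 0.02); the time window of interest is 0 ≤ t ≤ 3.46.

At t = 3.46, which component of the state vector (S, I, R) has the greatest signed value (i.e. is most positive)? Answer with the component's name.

largest component: R

t=0.000: state=(0.967, 0.033, 0.000)
step 1 (dt=0.02): k1=(-0.082, 0.049, 0.033), k2=(-0.083, 0.049, 0.033), k3=(-0.083, 0.049, 0.033), k4=(-0.084, 0.050, 0.034); state += dt/6·(k1+2k2+2k3+k4)
t=0.020: state=(0.965, 0.034, 0.001)
t=0.040: state=(0.964, 0.035, 0.001)
t=0.060: state=(0.962, 0.036, 0.002)
continuing one RK4 step at a time; state shown every 10 steps (Δt=0.2):
t=0.200: state=(0.948, 0.044, 0.008)
t=0.400: state=(0.924, 0.058, 0.018)
t=0.600: state=(0.893, 0.076, 0.031)
t=0.800: state=(0.854, 0.097, 0.048)
t=1.000: state=(0.808, 0.122, 0.070)
t=1.200: state=(0.754, 0.149, 0.097)
t=1.400: state=(0.693, 0.177, 0.130)
t=1.600: state=(0.629, 0.203, 0.168)
t=1.800: state=(0.564, 0.226, 0.211)
t=2.000: state=(0.500, 0.243, 0.258)
t=2.200: state=(0.440, 0.253, 0.307)
t=2.400: state=(0.387, 0.256, 0.358)
t=2.600: state=(0.339, 0.252, 0.409)
t=2.800: state=(0.299, 0.243, 0.458)
t=3.000: state=(0.265, 0.230, 0.505)
t=3.200: state=(0.237, 0.214, 0.550)
t=3.400: state=(0.213, 0.196, 0.591)
t=3.460: state=(0.207, 0.191, 0.602)
compare at T: S=0.207, I=0.191, R=0.602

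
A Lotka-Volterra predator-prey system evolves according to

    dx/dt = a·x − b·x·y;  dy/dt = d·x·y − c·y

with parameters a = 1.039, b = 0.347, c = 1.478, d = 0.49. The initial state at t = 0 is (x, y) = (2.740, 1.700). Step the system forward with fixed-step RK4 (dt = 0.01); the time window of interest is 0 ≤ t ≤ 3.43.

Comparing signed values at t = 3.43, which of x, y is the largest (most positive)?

largest component: y

t=0.000: state=(2.740, 1.700)
step 1 (dt=0.01): k1=(1.231, -0.230), k2=(1.234, -0.225), k3=(1.234, -0.225), k4=(1.238, -0.220); state += dt/6·(k1+2k2+2k3+k4)
t=0.010: state=(2.752, 1.698)
t=0.020: state=(2.765, 1.696)
t=0.030: state=(2.777, 1.694)
continuing one RK4 step at a time; state shown every 20 steps (Δt=0.2):
t=0.200: state=(3.001, 1.675)
t=0.400: state=(3.287, 1.696)
t=0.600: state=(3.589, 1.768)
t=0.800: state=(3.892, 1.898)
t=1.000: state=(4.172, 2.097)
t=1.200: state=(4.400, 2.376)
t=1.400: state=(4.537, 2.742)
t=1.600: state=(4.548, 3.188)
t=1.800: state=(4.411, 3.684)
t=2.000: state=(4.133, 4.171)
t=2.200: state=(3.754, 4.571)
t=2.400: state=(3.333, 4.813)
t=2.600: state=(2.929, 4.866)
t=2.800: state=(2.581, 4.741)
t=3.000: state=(2.306, 4.479)
t=3.200: state=(2.104, 4.135)
t=3.400: state=(1.970, 3.754)
t=3.430: state=(1.955, 3.697)
compare at T: x=1.955, y=3.697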